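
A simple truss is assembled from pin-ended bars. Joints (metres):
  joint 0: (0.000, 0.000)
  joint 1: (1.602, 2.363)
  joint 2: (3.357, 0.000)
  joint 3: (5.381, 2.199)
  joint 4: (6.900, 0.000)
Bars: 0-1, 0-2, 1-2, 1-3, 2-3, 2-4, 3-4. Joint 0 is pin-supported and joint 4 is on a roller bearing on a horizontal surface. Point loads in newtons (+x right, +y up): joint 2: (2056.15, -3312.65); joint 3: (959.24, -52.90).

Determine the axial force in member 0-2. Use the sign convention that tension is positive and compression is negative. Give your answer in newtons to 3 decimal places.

3969.210

N=5 nodes, M=7 members, R=3 reactions → 2N=10, M+R=10
member 0 (0-1): L=2.8549, (cx,cy)=(0.5612,0.8277)
member 1 (0-2): L=3.3570, (cx,cy)=(1.0000,0.0000)
member 2 (1-2): L=2.9434, (cx,cy)=(0.5962,-0.8028)
member 3 (1-3): L=3.7826, (cx,cy)=(0.9991,-0.0434)
member 4 (2-3): L=2.9887, (cx,cy)=(0.6772,0.7358)
member 5 (2-4): L=3.5430, (cx,cy)=(1.0000,0.0000)
member 6 (3-4): L=2.6726, (cx,cy)=(0.5684,-0.8228)
solve A·x = −loads:
  F[0-1] = -1699.7584 N (compression)
  F[0-2] = +3969.2097 N (tension)
  F[1-2] = +1864.1446 N (tension)
  F[1-3] = -2067.2462 N (compression)
  F[2-3] = +2468.2822 N (tension)
  F[2-4] = +1352.9642 N (tension)
  F[3-4] = -2380.4974 N (compression)
  Rx@0 = -3015.3900 N
  Ry@0 = +1406.9138 N
  Ry@4 = +1958.6362 N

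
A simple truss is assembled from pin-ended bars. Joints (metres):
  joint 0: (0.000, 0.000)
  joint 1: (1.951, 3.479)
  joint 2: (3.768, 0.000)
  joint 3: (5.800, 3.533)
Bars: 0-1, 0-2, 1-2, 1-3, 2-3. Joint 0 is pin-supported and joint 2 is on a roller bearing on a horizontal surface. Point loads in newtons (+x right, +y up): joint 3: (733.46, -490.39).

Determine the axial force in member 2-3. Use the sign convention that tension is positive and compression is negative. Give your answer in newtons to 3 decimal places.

N=4 nodes, M=5 members, R=3 reactions → 2N=8, M+R=8
member 0 (0-1): L=3.9887, (cx,cy)=(0.4891,0.8722)
member 1 (0-2): L=3.7680, (cx,cy)=(1.0000,0.0000)
member 2 (1-2): L=3.9249, (cx,cy)=(0.4629,-0.8864)
member 3 (1-3): L=3.8494, (cx,cy)=(0.9999,0.0140)
member 4 (2-3): L=4.0757, (cx,cy)=(0.4986,0.8669)
solve A·x = −loads:
  F[0-1] = +1091.6772 N (tension)
  F[0-2] = +199.4879 N (tension)
  F[1-2] = -1058.0108 N (compression)
  F[1-3] = +1023.8688 N (tension)
  F[2-3] = -582.2838 N (compression)
  Rx@0 = -733.4600 N
  Ry@0 = -952.1727 N
  Ry@2 = +1442.5627 N

-582.284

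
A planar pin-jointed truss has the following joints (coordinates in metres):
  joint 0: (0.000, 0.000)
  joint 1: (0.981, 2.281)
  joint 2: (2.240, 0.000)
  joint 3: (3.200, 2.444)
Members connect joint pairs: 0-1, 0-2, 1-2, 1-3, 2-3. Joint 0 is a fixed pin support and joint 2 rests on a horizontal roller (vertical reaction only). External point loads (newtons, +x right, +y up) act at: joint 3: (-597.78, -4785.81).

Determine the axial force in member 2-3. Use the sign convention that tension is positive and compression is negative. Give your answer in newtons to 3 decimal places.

N=4 nodes, M=5 members, R=3 reactions → 2N=8, M+R=8
member 0 (0-1): L=2.4830, (cx,cy)=(0.3951,0.9186)
member 1 (0-2): L=2.2400, (cx,cy)=(1.0000,0.0000)
member 2 (1-2): L=2.6054, (cx,cy)=(0.4832,-0.8755)
member 3 (1-3): L=2.2250, (cx,cy)=(0.9973,0.0733)
member 4 (2-3): L=2.6258, (cx,cy)=(0.3656,0.9308)
solve A·x = −loads:
  F[0-1] = +1522.7229 N (tension)
  F[0-2] = -1199.3858 N (compression)
  F[1-2] = -1487.0073 N (compression)
  F[1-3] = +1323.7286 N (tension)
  F[2-3] = -5245.9632 N (compression)
  Rx@0 = +597.7800 N
  Ry@0 = -1398.8408 N
  Ry@2 = +6184.6507 N

-5245.963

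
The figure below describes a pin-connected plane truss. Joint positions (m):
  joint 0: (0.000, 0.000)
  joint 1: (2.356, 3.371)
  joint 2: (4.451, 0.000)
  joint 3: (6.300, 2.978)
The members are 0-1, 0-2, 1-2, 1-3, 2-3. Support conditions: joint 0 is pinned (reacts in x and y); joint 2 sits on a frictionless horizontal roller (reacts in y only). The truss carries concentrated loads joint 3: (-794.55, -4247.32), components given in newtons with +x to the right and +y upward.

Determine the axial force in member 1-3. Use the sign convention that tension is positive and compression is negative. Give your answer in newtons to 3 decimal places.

N=4 nodes, M=5 members, R=3 reactions → 2N=8, M+R=8
member 0 (0-1): L=4.1127, (cx,cy)=(0.5729,0.8197)
member 1 (0-2): L=4.4510, (cx,cy)=(1.0000,0.0000)
member 2 (1-2): L=3.9690, (cx,cy)=(0.5278,-0.8493)
member 3 (1-3): L=3.9635, (cx,cy)=(0.9951,-0.0992)
member 4 (2-3): L=3.5053, (cx,cy)=(0.5275,0.8496)
solve A·x = −loads:
  F[0-1] = +1504.0300 N (tension)
  F[0-2] = -1656.1462 N (compression)
  F[1-2] = -1655.0360 N (compression)
  F[1-3] = +1743.7931 N (tension)
  F[2-3] = -4795.8836 N (compression)
  Rx@0 = +794.5500 N
  Ry@0 = -1232.7847 N
  Ry@2 = +5480.1047 N

1743.793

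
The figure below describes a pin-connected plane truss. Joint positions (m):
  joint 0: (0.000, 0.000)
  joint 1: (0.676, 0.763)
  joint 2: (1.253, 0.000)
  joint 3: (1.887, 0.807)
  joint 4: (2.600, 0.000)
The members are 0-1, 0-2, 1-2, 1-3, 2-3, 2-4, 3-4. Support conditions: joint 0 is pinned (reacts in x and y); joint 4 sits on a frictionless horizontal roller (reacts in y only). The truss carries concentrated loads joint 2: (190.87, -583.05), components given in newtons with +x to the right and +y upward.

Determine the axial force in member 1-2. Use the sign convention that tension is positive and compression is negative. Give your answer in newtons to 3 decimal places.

N=5 nodes, M=7 members, R=3 reactions → 2N=10, M+R=10
member 0 (0-1): L=1.0194, (cx,cy)=(0.6631,0.7485)
member 1 (0-2): L=1.2530, (cx,cy)=(1.0000,0.0000)
member 2 (1-2): L=0.9566, (cx,cy)=(0.6032,-0.7976)
member 3 (1-3): L=1.2118, (cx,cy)=(0.9993,0.0363)
member 4 (2-3): L=1.0263, (cx,cy)=(0.6178,0.7864)
member 5 (2-4): L=1.3470, (cx,cy)=(1.0000,0.0000)
member 6 (3-4): L=1.0769, (cx,cy)=(0.6621,-0.7494)
solve A·x = −loads:
  F[0-1] = -403.5651 N (compression)
  F[0-2] = +458.4922 N (tension)
  F[1-2] = +356.7198 N (tension)
  F[1-3] = -483.1046 N (compression)
  F[2-3] = +379.6348 N (tension)
  F[2-4] = +248.2559 N (tension)
  F[3-4] = -374.9449 N (compression)
  Rx@0 = -190.8700 N
  Ry@0 = +302.0648 N
  Ry@4 = +280.9852 N

356.720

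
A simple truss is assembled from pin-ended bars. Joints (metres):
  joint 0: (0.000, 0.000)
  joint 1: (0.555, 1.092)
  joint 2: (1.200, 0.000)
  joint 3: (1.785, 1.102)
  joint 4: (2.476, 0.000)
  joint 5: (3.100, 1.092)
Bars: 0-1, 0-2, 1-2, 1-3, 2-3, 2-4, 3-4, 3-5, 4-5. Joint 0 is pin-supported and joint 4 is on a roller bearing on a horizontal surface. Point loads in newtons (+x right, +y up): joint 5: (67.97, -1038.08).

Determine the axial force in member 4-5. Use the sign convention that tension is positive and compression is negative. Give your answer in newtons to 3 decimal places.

-1189.844

N=6 nodes, M=9 members, R=3 reactions → 2N=12, M+R=12
member 0 (0-1): L=1.2249, (cx,cy)=(0.4531,0.8915)
member 1 (0-2): L=1.2000, (cx,cy)=(1.0000,0.0000)
member 2 (1-2): L=1.2683, (cx,cy)=(0.5086,-0.8610)
member 3 (1-3): L=1.2300, (cx,cy)=(1.0000,0.0081)
member 4 (2-3): L=1.2476, (cx,cy)=(0.4689,0.8833)
member 5 (2-4): L=1.2760, (cx,cy)=(1.0000,0.0000)
member 6 (3-4): L=1.3007, (cx,cy)=(0.5312,-0.8472)
member 7 (3-5): L=1.3150, (cx,cy)=(1.0000,-0.0076)
member 8 (4-5): L=1.2577, (cx,cy)=(0.4961,0.8682)
solve A·x = −loads:
  F[0-1] = +327.0931 N (tension)
  F[0-2] = -80.2299 N (compression)
  F[1-2] = -335.6489 N (compression)
  F[1-3] = +318.9114 N (tension)
  F[2-3] = +327.1974 N (tension)
  F[2-4] = -404.3477 N (compression)
  F[3-4] = -350.0855 N (compression)
  F[3-5] = +658.3170 N (tension)
  F[4-5] = -1189.8440 N (compression)
  Rx@0 = -67.9700 N
  Ry@0 = -291.5934 N
  Ry@4 = +1329.6734 N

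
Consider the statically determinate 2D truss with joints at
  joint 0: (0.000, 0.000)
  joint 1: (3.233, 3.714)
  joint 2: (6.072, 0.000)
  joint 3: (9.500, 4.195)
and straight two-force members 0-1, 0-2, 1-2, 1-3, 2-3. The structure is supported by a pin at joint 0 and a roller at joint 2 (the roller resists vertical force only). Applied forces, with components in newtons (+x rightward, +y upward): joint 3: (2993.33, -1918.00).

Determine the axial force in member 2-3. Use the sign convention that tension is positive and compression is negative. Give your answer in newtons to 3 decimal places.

-2959.226

N=4 nodes, M=5 members, R=3 reactions → 2N=8, M+R=8
member 0 (0-1): L=4.9240, (cx,cy)=(0.6566,0.7543)
member 1 (0-2): L=6.0720, (cx,cy)=(1.0000,0.0000)
member 2 (1-2): L=4.6748, (cx,cy)=(0.6073,-0.7945)
member 3 (1-3): L=6.2854, (cx,cy)=(0.9971,0.0765)
member 4 (2-3): L=5.4175, (cx,cy)=(0.6328,0.7743)
solve A·x = −loads:
  F[0-1] = +4177.3973 N (tension)
  F[0-2] = +250.5519 N (tension)
  F[1-2] = -3495.8834 N (compression)
  F[1-3] = +4880.1361 N (tension)
  F[2-3] = -2959.2262 N (compression)
  Rx@0 = -2993.3300 N
  Ry@0 = -3150.8438 N
  Ry@2 = +5068.8438 N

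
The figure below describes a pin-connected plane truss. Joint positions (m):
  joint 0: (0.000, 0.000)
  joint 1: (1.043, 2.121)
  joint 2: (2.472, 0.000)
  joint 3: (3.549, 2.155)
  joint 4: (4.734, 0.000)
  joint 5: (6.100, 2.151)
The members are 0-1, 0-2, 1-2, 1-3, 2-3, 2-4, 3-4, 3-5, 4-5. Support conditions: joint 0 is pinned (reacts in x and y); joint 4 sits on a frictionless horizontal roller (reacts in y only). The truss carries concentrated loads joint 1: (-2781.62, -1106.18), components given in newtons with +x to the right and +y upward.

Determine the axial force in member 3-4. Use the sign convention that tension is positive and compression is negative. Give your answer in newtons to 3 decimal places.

N=6 nodes, M=9 members, R=3 reactions → 2N=12, M+R=12
member 0 (0-1): L=2.3636, (cx,cy)=(0.4413,0.8974)
member 1 (0-2): L=2.4720, (cx,cy)=(1.0000,0.0000)
member 2 (1-2): L=2.5575, (cx,cy)=(0.5588,-0.8293)
member 3 (1-3): L=2.5062, (cx,cy)=(0.9999,0.0136)
member 4 (2-3): L=2.4091, (cx,cy)=(0.4470,0.8945)
member 5 (2-4): L=2.2620, (cx,cy)=(1.0000,0.0000)
member 6 (3-4): L=2.4593, (cx,cy)=(0.4818,-0.8763)
member 7 (3-5): L=2.5510, (cx,cy)=(1.0000,-0.0016)
member 8 (4-5): L=2.5481, (cx,cy)=(0.5361,0.8442)
solve A·x = −loads:
  F[0-1] = -2349.9020 N (compression)
  F[0-2] = -1744.6539 N (compression)
  F[1-2] = +1226.1951 N (tension)
  F[1-3] = +1059.6099 N (tension)
  F[2-3] = -1136.8507 N (compression)
  F[2-4] = -551.2860 N (compression)
  F[3-4] = +1144.1251 N (tension)
  F[3-5] = +0.0000 N (tension)
  F[4-5] = -0.0000 N (compression)
  Rx@0 = +2781.6200 N
  Ry@0 = +2108.7297 N
  Ry@4 = -1002.5497 N

1144.125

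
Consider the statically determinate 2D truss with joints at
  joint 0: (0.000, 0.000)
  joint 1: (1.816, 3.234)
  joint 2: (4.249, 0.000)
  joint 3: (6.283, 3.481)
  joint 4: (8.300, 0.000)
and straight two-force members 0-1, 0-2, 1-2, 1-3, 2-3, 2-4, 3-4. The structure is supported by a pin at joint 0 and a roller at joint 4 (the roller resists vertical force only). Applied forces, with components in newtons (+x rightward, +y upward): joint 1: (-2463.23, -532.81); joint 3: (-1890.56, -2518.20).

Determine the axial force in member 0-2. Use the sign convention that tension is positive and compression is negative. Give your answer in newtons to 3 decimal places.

N=5 nodes, M=7 members, R=3 reactions → 2N=10, M+R=10
member 0 (0-1): L=3.7090, (cx,cy)=(0.4896,0.8719)
member 1 (0-2): L=4.2490, (cx,cy)=(1.0000,0.0000)
member 2 (1-2): L=4.0470, (cx,cy)=(0.6012,-0.7991)
member 3 (1-3): L=4.4738, (cx,cy)=(0.9985,0.0552)
member 4 (2-3): L=4.0317, (cx,cy)=(0.5045,0.8634)
member 5 (2-4): L=4.0510, (cx,cy)=(1.0000,0.0000)
member 6 (3-4): L=4.0231, (cx,cy)=(0.5013,-0.8652)
solve A·x = −loads:
  F[0-1] = -3189.2874 N (compression)
  F[0-2] = -2792.2477 N (compression)
  F[1-2] = +2760.7326 N (tension)
  F[1-3] = -759.1824 N (compression)
  F[2-3] = -2555.1341 N (compression)
  F[2-4] = +156.5378 N (tension)
  F[3-4] = -312.2326 N (compression)
  Rx@0 = +4353.7900 N
  Ry@0 = +2780.8524 N
  Ry@4 = +270.1576 N

-2792.248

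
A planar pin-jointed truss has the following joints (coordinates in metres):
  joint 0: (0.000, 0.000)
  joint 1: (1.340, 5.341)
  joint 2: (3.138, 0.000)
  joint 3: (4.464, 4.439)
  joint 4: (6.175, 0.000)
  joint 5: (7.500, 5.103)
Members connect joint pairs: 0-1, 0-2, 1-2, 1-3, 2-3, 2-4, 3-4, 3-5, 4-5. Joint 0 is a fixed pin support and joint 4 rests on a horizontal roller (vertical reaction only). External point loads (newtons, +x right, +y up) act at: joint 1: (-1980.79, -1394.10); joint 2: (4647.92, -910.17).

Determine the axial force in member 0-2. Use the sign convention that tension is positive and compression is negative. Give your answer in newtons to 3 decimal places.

N=6 nodes, M=9 members, R=3 reactions → 2N=12, M+R=12
member 0 (0-1): L=5.5065, (cx,cy)=(0.2433,0.9699)
member 1 (0-2): L=3.1380, (cx,cy)=(1.0000,0.0000)
member 2 (1-2): L=5.6355, (cx,cy)=(0.3190,-0.9477)
member 3 (1-3): L=3.2516, (cx,cy)=(0.9608,-0.2774)
member 4 (2-3): L=4.6328, (cx,cy)=(0.2862,0.9582)
member 5 (2-4): L=3.0370, (cx,cy)=(1.0000,0.0000)
member 6 (3-4): L=4.7573, (cx,cy)=(0.3597,-0.9331)
member 7 (3-5): L=3.1078, (cx,cy)=(0.9769,0.2137)
member 8 (4-5): L=5.2722, (cx,cy)=(0.2513,0.9679)
solve A·x = −loads:
  F[0-1] = -3353.2816 N (compression)
  F[0-2] = +3483.1424 N (tension)
  F[1-2] = +1778.9107 N (tension)
  F[1-3] = +621.6159 N (tension)
  F[2-3] = -809.6445 N (compression)
  F[2-4] = -365.4846 N (compression)
  F[3-4] = +1016.2085 N (tension)
  F[3-5] = -0.0000 N (tension)
  F[4-5] = +0.0000 N (tension)
  Rx@0 = -2667.1300 N
  Ry@0 = +3252.4792 N
  Ry@4 = -948.2092 N

3483.142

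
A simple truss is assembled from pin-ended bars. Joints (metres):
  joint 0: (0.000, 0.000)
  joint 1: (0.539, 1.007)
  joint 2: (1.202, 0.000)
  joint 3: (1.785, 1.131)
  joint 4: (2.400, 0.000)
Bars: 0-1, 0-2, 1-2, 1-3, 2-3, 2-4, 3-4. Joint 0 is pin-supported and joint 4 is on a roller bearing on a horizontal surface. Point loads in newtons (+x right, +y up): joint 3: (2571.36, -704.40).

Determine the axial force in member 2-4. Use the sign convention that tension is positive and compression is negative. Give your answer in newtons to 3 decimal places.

N=5 nodes, M=7 members, R=3 reactions → 2N=10, M+R=10
member 0 (0-1): L=1.1422, (cx,cy)=(0.4719,0.8816)
member 1 (0-2): L=1.2020, (cx,cy)=(1.0000,0.0000)
member 2 (1-2): L=1.2057, (cx,cy)=(0.5499,-0.8352)
member 3 (1-3): L=1.2522, (cx,cy)=(0.9951,0.0990)
member 4 (2-3): L=1.2724, (cx,cy)=(0.4582,0.8889)
member 5 (2-4): L=1.1980, (cx,cy)=(1.0000,0.0000)
member 6 (3-4): L=1.2874, (cx,cy)=(0.4777,-0.8785)
solve A·x = −loads:
  F[0-1] = +1169.6840 N (tension)
  F[0-2] = +2019.3796 N (tension)
  F[1-2] = -1097.0459 N (compression)
  F[1-3] = +1160.9591 N (tension)
  F[2-3] = +1030.8528 N (tension)
  F[2-4] = +943.7890 N (tension)
  F[3-4] = -1975.6573 N (compression)
  Rx@0 = -2571.3600 N
  Ry@0 = -1031.2509 N
  Ry@4 = +1735.6509 N

943.789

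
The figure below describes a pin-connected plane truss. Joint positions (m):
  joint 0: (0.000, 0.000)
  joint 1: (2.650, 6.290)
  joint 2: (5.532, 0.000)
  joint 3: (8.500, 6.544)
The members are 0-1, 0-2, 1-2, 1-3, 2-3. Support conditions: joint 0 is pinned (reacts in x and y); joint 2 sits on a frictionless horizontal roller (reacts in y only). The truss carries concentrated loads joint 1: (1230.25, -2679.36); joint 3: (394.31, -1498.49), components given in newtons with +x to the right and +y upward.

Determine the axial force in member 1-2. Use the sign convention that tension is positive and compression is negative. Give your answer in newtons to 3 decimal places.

-4295.558

N=4 nodes, M=5 members, R=3 reactions → 2N=8, M+R=8
member 0 (0-1): L=6.8254, (cx,cy)=(0.3883,0.9216)
member 1 (0-2): L=5.5320, (cx,cy)=(1.0000,0.0000)
member 2 (1-2): L=6.9188, (cx,cy)=(0.4165,-0.9091)
member 3 (1-3): L=5.8555, (cx,cy)=(0.9991,0.0434)
member 4 (2-3): L=7.1856, (cx,cy)=(0.4130,0.9107)
solve A·x = −loads:
  F[0-1] = +1381.7575 N (tension)
  F[0-2] = +1088.0878 N (tension)
  F[1-2] = -4295.5580 N (compression)
  F[1-3] = +1096.5485 N (tension)
  F[2-3] = -1697.6394 N (compression)
  Rx@0 = -1624.5600 N
  Ry@0 = -1273.3622 N
  Ry@2 = +5451.2122 N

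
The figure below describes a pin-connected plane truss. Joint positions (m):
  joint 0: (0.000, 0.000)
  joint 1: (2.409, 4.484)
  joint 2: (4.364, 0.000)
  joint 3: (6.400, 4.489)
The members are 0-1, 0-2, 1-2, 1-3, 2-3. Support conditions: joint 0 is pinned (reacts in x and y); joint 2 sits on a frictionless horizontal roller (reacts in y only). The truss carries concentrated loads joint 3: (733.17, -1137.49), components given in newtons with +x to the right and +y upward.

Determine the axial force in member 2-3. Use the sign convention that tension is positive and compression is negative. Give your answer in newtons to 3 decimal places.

N=4 nodes, M=5 members, R=3 reactions → 2N=8, M+R=8
member 0 (0-1): L=5.0901, (cx,cy)=(0.4733,0.8809)
member 1 (0-2): L=4.3640, (cx,cy)=(1.0000,0.0000)
member 2 (1-2): L=4.8917, (cx,cy)=(0.3997,-0.9167)
member 3 (1-3): L=3.9910, (cx,cy)=(1.0000,0.0013)
member 4 (2-3): L=4.9291, (cx,cy)=(0.4131,0.9107)
solve A·x = −loads:
  F[0-1] = +1458.5459 N (tension)
  F[0-2] = +42.8872 N (tension)
  F[1-2] = -1399.9626 N (compression)
  F[1-3] = +1249.7933 N (tension)
  F[2-3] = -1250.7384 N (compression)
  Rx@0 = -733.1700 N
  Ry@0 = -1284.8602 N
  Ry@2 = +2422.3502 N

-1250.738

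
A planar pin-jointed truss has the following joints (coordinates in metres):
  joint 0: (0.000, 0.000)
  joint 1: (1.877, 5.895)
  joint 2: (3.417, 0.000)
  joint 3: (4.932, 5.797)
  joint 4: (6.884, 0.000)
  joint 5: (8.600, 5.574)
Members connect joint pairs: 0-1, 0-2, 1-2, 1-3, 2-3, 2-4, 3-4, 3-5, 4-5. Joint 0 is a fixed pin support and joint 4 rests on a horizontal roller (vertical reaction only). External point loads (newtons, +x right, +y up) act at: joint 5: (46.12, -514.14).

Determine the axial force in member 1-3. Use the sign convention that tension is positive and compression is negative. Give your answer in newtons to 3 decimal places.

N=6 nodes, M=9 members, R=3 reactions → 2N=12, M+R=12
member 0 (0-1): L=6.1866, (cx,cy)=(0.3034,0.9529)
member 1 (0-2): L=3.4170, (cx,cy)=(1.0000,0.0000)
member 2 (1-2): L=6.0928, (cx,cy)=(0.2528,-0.9675)
member 3 (1-3): L=3.0566, (cx,cy)=(0.9995,-0.0321)
member 4 (2-3): L=5.9917, (cx,cy)=(0.2528,0.9675)
member 5 (2-4): L=3.4670, (cx,cy)=(1.0000,0.0000)
member 6 (3-4): L=6.1168, (cx,cy)=(0.3191,-0.9477)
member 7 (3-5): L=3.6748, (cx,cy)=(0.9982,-0.0607)
member 8 (4-5): L=5.8322, (cx,cy)=(0.2942,0.9557)
solve A·x = −loads:
  F[0-1] = +173.6922 N (tension)
  F[0-2] = -6.5777 N (compression)
  F[1-2] = -174.2670 N (compression)
  F[1-3] = +96.7945 N (tension)
  F[2-3] = +174.2714 N (tension)
  F[2-4] = -94.6892 N (compression)
  F[3-4] = -187.5076 N (compression)
  F[3-5] = +201.0171 N (tension)
  F[4-5] = -525.1892 N (compression)
  Rx@0 = -46.1200 N
  Ry@0 = -165.5051 N
  Ry@4 = +679.6451 N

96.794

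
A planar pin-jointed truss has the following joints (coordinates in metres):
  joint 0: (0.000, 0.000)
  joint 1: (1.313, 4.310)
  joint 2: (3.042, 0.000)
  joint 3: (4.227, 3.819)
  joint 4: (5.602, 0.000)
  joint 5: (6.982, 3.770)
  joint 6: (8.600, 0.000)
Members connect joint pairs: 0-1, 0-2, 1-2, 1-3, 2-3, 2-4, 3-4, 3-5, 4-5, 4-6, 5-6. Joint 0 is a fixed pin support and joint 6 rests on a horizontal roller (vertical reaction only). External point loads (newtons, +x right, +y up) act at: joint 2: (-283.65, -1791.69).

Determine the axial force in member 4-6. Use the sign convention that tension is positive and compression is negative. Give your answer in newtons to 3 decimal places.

271.995

N=7 nodes, M=11 members, R=3 reactions → 2N=14, M+R=14
member 0 (0-1): L=4.5056, (cx,cy)=(0.2914,0.9566)
member 1 (0-2): L=3.0420, (cx,cy)=(1.0000,0.0000)
member 2 (1-2): L=4.6439, (cx,cy)=(0.3723,-0.9281)
member 3 (1-3): L=2.9551, (cx,cy)=(0.9861,-0.1662)
member 4 (2-3): L=3.9986, (cx,cy)=(0.2964,0.9551)
member 5 (2-4): L=2.5600, (cx,cy)=(1.0000,0.0000)
member 6 (3-4): L=4.0590, (cx,cy)=(0.3388,-0.9409)
member 7 (3-5): L=2.7554, (cx,cy)=(0.9998,-0.0178)
member 8 (4-5): L=4.0146, (cx,cy)=(0.3437,0.9391)
member 9 (4-6): L=2.9980, (cx,cy)=(1.0000,0.0000)
member 10 (5-6): L=4.1025, (cx,cy)=(0.3944,-0.9189)
solve A·x = −loads:
  F[0-1] = -1210.4712 N (compression)
  F[0-2] = +69.1028 N (tension)
  F[1-2] = +1406.7612 N (tension)
  F[1-3] = -888.8718 N (compression)
  F[2-3] = +508.9297 N (tension)
  F[2-4] = +725.6939 N (tension)
  F[3-4] = -664.1186 N (compression)
  F[3-5] = -500.8000 N (compression)
  F[4-5] = +665.3993 N (tension)
  F[4-6] = +271.9949 N (tension)
  F[5-6] = -689.6599 N (compression)
  Rx@0 = +283.6500 N
  Ry@0 = +1157.9317 N
  Ry@6 = +633.7583 N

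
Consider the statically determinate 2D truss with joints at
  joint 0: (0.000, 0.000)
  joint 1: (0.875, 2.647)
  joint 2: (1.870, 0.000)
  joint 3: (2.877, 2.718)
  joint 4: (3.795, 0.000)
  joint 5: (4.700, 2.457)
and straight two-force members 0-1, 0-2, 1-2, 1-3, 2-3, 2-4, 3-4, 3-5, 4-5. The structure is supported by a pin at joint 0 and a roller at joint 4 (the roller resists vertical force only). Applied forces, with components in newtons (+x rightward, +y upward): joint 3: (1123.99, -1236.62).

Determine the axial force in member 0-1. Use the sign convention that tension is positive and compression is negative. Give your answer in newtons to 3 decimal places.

532.795

N=6 nodes, M=9 members, R=3 reactions → 2N=12, M+R=12
member 0 (0-1): L=2.7879, (cx,cy)=(0.3139,0.9495)
member 1 (0-2): L=1.8700, (cx,cy)=(1.0000,0.0000)
member 2 (1-2): L=2.8278, (cx,cy)=(0.3519,-0.9361)
member 3 (1-3): L=2.0033, (cx,cy)=(0.9994,0.0354)
member 4 (2-3): L=2.8985, (cx,cy)=(0.3474,0.9377)
member 5 (2-4): L=1.9250, (cx,cy)=(1.0000,0.0000)
member 6 (3-4): L=2.8688, (cx,cy)=(0.3200,-0.9474)
member 7 (3-5): L=1.8416, (cx,cy)=(0.9899,-0.1417)
member 8 (4-5): L=2.6184, (cx,cy)=(0.3456,0.9384)
solve A·x = −loads:
  F[0-1] = +532.7953 N (tension)
  F[0-2] = +956.7672 N (tension)
  F[1-2] = -527.0700 N (compression)
  F[1-3] = +352.8992 N (tension)
  F[2-3] = +526.1378 N (tension)
  F[2-4] = +588.5241 N (tension)
  F[3-4] = -1839.1961 N (compression)
  F[3-5] = -0.0000 N (compression)
  F[4-5] = +0.0000 N (tension)
  Rx@0 = -1123.9900 N
  Ry@0 = -505.8729 N
  Ry@4 = +1742.4929 N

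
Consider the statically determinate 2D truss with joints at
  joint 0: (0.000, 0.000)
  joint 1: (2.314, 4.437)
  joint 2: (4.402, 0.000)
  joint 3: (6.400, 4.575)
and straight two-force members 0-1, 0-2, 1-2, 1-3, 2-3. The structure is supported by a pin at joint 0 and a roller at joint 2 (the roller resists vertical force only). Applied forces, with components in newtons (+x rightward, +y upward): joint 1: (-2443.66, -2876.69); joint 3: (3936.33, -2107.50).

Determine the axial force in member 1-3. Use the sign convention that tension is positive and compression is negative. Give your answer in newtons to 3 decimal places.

N=4 nodes, M=5 members, R=3 reactions → 2N=8, M+R=8
member 0 (0-1): L=5.0042, (cx,cy)=(0.4624,0.8867)
member 1 (0-2): L=4.4020, (cx,cy)=(1.0000,0.0000)
member 2 (1-2): L=4.9037, (cx,cy)=(0.4258,-0.9048)
member 3 (1-3): L=4.0883, (cx,cy)=(0.9994,0.0338)
member 4 (2-3): L=4.9923, (cx,cy)=(0.4002,0.9164)
solve A·x = −loads:
  F[0-1] = +1375.9469 N (tension)
  F[0-2] = +856.4105 N (tension)
  F[1-2] = -4343.6389 N (compression)
  F[1-3] = +4932.2387 N (tension)
  F[2-3] = -2481.3817 N (compression)
  Rx@0 = -1492.6700 N
  Ry@0 = -1220.0015 N
  Ry@2 = +6204.1915 N

4932.239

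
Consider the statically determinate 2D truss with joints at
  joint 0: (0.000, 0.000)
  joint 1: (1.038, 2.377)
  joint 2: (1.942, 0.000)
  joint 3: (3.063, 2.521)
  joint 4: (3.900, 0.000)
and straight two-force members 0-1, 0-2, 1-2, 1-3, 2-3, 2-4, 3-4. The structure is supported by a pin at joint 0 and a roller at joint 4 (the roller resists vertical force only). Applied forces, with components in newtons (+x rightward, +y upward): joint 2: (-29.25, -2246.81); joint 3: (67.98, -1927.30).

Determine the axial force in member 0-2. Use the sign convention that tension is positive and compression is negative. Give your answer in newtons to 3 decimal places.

N=5 nodes, M=7 members, R=3 reactions → 2N=10, M+R=10
member 0 (0-1): L=2.5938, (cx,cy)=(0.4002,0.9164)
member 1 (0-2): L=1.9420, (cx,cy)=(1.0000,0.0000)
member 2 (1-2): L=2.5431, (cx,cy)=(0.3555,-0.9347)
member 3 (1-3): L=2.0301, (cx,cy)=(0.9975,0.0709)
member 4 (2-3): L=2.7590, (cx,cy)=(0.4063,0.9137)
member 5 (2-4): L=1.9580, (cx,cy)=(1.0000,0.0000)
member 6 (3-4): L=2.6563, (cx,cy)=(0.3151,-0.9491)
solve A·x = −loads:
  F[0-1] = -1634.2730 N (compression)
  F[0-2] = +692.7526 N (tension)
  F[1-2] = +1511.7123 N (tension)
  F[1-3] = -1194.4025 N (compression)
  F[2-3] = +912.5519 N (tension)
  F[2-4] = +888.5981 N (tension)
  F[3-4] = -2820.0677 N (compression)
  Rx@0 = -38.7300 N
  Ry@0 = +1497.6991 N
  Ry@4 = +2676.4109 N

692.753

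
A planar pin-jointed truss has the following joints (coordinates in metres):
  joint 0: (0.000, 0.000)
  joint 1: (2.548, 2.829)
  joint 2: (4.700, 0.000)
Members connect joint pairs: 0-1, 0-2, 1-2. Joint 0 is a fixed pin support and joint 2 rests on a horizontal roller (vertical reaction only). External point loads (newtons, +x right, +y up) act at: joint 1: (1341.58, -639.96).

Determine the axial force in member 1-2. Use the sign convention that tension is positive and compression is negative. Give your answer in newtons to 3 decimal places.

-1450.512

N=3 nodes, M=3 members, R=3 reactions → 2N=6, M+R=6
member 0 (0-1): L=3.8073, (cx,cy)=(0.6692,0.7430)
member 1 (0-2): L=4.7000, (cx,cy)=(1.0000,0.0000)
member 2 (1-2): L=3.5545, (cx,cy)=(0.6054,-0.7959)
solve A·x = −loads:
  F[0-1] = +692.4161 N (tension)
  F[0-2] = +878.1872 N (tension)
  F[1-2] = -1450.5115 N (compression)
  Rx@0 = -1341.5800 N
  Ry@0 = -514.4970 N
  Ry@2 = +1154.4570 N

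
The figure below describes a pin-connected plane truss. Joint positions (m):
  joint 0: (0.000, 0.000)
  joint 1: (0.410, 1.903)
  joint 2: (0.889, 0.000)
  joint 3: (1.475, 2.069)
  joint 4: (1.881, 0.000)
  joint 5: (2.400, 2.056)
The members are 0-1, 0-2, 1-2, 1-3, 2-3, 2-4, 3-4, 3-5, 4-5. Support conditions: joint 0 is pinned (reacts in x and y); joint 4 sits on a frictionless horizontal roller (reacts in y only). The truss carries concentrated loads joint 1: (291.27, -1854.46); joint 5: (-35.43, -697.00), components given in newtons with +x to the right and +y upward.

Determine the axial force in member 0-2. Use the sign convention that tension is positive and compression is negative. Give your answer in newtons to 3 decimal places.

N=6 nodes, M=9 members, R=3 reactions → 2N=12, M+R=12
member 0 (0-1): L=1.9467, (cx,cy)=(0.2106,0.9776)
member 1 (0-2): L=0.8890, (cx,cy)=(1.0000,0.0000)
member 2 (1-2): L=1.9624, (cx,cy)=(0.2441,-0.9698)
member 3 (1-3): L=1.0779, (cx,cy)=(0.9881,0.1540)
member 4 (2-3): L=2.1504, (cx,cy)=(0.2725,0.9622)
member 5 (2-4): L=0.9920, (cx,cy)=(1.0000,0.0000)
member 6 (3-4): L=2.1085, (cx,cy)=(0.1926,-0.9813)
member 7 (3-5): L=0.9251, (cx,cy)=(0.9999,-0.0141)
member 8 (4-5): L=2.1205, (cx,cy)=(0.2448,0.9696)
solve A·x = −loads:
  F[0-1] = -1024.9717 N (compression)
  F[0-2] = +471.7159 N (tension)
  F[1-2] = -924.3198 N (compression)
  F[1-3] = -284.9243 N (compression)
  F[2-3] = +931.6195 N (tension)
  F[2-4] = -7.7800 N (compression)
  F[3-4] = -870.7429 N (compression)
  F[3-5] = +140.0321 N (tension)
  F[4-5] = -716.8346 N (compression)
  Rx@0 = -255.8400 N
  Ry@0 = +1001.9803 N
  Ry@4 = +1549.4797 N

471.716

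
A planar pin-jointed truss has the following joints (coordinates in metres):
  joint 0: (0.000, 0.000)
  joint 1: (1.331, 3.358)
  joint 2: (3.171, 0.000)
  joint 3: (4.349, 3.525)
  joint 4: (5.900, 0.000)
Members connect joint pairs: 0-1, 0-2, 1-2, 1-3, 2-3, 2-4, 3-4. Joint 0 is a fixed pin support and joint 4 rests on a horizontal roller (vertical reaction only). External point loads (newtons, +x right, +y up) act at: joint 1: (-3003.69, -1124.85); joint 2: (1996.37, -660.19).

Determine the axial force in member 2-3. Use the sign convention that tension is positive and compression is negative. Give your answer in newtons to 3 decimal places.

-1211.492

N=5 nodes, M=7 members, R=3 reactions → 2N=10, M+R=10
member 0 (0-1): L=3.6122, (cx,cy)=(0.3685,0.9296)
member 1 (0-2): L=3.1710, (cx,cy)=(1.0000,0.0000)
member 2 (1-2): L=3.8291, (cx,cy)=(0.4805,-0.8770)
member 3 (1-3): L=3.0226, (cx,cy)=(0.9985,0.0553)
member 4 (2-3): L=3.7166, (cx,cy)=(0.3170,0.9484)
member 5 (2-4): L=2.7290, (cx,cy)=(1.0000,0.0000)
member 6 (3-4): L=3.8511, (cx,cy)=(0.4027,-0.9153)
solve A·x = −loads:
  F[0-1] = -3104.4546 N (compression)
  F[0-2] = +136.6008 N (tension)
  F[1-2] = +2063.0202 N (tension)
  F[1-3] = +869.7450 N (tension)
  F[2-3] = -1211.4921 N (compression)
  F[2-4] = -484.4291 N (compression)
  F[3-4] = +1202.8374 N (tension)
  Rx@0 = +1007.3200 N
  Ry@0 = +2886.0151 N
  Ry@4 = -1100.9751 N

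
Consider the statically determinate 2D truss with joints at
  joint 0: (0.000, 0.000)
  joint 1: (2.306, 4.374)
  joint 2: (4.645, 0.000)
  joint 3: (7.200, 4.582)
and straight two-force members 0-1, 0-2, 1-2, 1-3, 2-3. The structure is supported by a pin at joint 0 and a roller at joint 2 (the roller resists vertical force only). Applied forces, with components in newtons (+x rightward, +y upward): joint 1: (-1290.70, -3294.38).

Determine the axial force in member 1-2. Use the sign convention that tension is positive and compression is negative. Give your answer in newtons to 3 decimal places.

-476.383

N=4 nodes, M=5 members, R=3 reactions → 2N=8, M+R=8
member 0 (0-1): L=4.9446, (cx,cy)=(0.4664,0.8846)
member 1 (0-2): L=4.6450, (cx,cy)=(1.0000,0.0000)
member 2 (1-2): L=4.9601, (cx,cy)=(0.4716,-0.8818)
member 3 (1-3): L=4.8984, (cx,cy)=(0.9991,0.0425)
member 4 (2-3): L=5.2462, (cx,cy)=(0.4870,0.8734)
solve A·x = −loads:
  F[0-1] = -3249.2781 N (compression)
  F[0-2] = +224.6435 N (tension)
  F[1-2] = -476.3826 N (compression)
  F[1-3] = -0.0000 N (compression)
  F[2-3] = -0.0000 N (compression)
  Rx@0 = +1290.7000 N
  Ry@0 = +2874.2899 N
  Ry@2 = +420.0901 N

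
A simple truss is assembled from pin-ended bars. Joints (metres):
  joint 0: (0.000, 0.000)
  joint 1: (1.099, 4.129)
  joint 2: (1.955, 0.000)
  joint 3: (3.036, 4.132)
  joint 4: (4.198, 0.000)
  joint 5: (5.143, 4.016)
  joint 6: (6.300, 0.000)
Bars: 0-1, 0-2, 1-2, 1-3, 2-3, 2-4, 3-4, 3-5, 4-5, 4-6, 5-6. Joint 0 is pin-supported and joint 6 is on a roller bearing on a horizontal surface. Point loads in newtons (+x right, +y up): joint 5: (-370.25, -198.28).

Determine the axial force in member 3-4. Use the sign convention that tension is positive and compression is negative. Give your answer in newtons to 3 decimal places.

N=7 nodes, M=11 members, R=3 reactions → 2N=14, M+R=14
member 0 (0-1): L=4.2728, (cx,cy)=(0.2572,0.9664)
member 1 (0-2): L=1.9550, (cx,cy)=(1.0000,0.0000)
member 2 (1-2): L=4.2168, (cx,cy)=(0.2030,-0.9792)
member 3 (1-3): L=1.9370, (cx,cy)=(1.0000,0.0015)
member 4 (2-3): L=4.2711, (cx,cy)=(0.2531,0.9674)
member 5 (2-4): L=2.2430, (cx,cy)=(1.0000,0.0000)
member 6 (3-4): L=4.2923, (cx,cy)=(0.2707,-0.9627)
member 7 (3-5): L=2.1102, (cx,cy)=(0.9985,-0.0550)
member 8 (4-5): L=4.1257, (cx,cy)=(0.2291,0.9734)
member 9 (4-6): L=2.1020, (cx,cy)=(1.0000,0.0000)
member 10 (5-6): L=4.1793, (cx,cy)=(0.2768,-0.9609)
solve A·x = −loads:
  F[0-1] = -281.9191 N (compression)
  F[0-2] = -297.7373 N (compression)
  F[1-2] = +278.0229 N (tension)
  F[1-3] = -128.9509 N (compression)
  F[2-3] = -281.3964 N (compression)
  F[2-4] = -170.0783 N (compression)
  F[3-4] = +299.0800 N (tension)
  F[3-5] = -281.5640 N (compression)
  F[4-5] = -295.7754 N (compression)
  F[4-6] = -21.3636 N (compression)
  F[5-6] = +77.1700 N (tension)
  Rx@0 = +370.2500 N
  Ry@0 = +272.4340 N
  Ry@6 = -74.1540 N

299.080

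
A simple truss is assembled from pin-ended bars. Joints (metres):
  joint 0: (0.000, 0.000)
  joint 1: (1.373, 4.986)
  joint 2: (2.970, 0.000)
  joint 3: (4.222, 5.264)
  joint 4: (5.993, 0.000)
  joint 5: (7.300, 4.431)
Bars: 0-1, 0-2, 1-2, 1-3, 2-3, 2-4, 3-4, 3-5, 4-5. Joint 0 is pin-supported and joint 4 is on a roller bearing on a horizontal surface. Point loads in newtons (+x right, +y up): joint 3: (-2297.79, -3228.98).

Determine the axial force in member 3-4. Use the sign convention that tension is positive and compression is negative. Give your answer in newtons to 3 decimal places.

-270.624

N=6 nodes, M=9 members, R=3 reactions → 2N=12, M+R=12
member 0 (0-1): L=5.1716, (cx,cy)=(0.2655,0.9641)
member 1 (0-2): L=2.9700, (cx,cy)=(1.0000,0.0000)
member 2 (1-2): L=5.2355, (cx,cy)=(0.3050,-0.9523)
member 3 (1-3): L=2.8625, (cx,cy)=(0.9953,0.0971)
member 4 (2-3): L=5.4108, (cx,cy)=(0.2314,0.9729)
member 5 (2-4): L=3.0230, (cx,cy)=(1.0000,0.0000)
member 6 (3-4): L=5.5539, (cx,cy)=(0.3189,-0.9478)
member 7 (3-5): L=3.1887, (cx,cy)=(0.9653,-0.2612)
member 8 (4-5): L=4.6197, (cx,cy)=(0.2829,0.9591)
solve A·x = −loads:
  F[0-1] = -3083.1243 N (compression)
  F[0-2] = -1479.2543 N (compression)
  F[1-2] = +2945.3137 N (tension)
  F[1-3] = -1725.1057 N (compression)
  F[2-3] = -2883.1910 N (compression)
  F[2-4] = +86.2949 N (tension)
  F[3-4] = -270.6244 N (compression)
  F[3-5] = -0.0000 N (compression)
  F[4-5] = +0.0000 N (tension)
  Rx@0 = +2297.7900 N
  Ry@0 = +2972.4829 N
  Ry@4 = +256.4971 N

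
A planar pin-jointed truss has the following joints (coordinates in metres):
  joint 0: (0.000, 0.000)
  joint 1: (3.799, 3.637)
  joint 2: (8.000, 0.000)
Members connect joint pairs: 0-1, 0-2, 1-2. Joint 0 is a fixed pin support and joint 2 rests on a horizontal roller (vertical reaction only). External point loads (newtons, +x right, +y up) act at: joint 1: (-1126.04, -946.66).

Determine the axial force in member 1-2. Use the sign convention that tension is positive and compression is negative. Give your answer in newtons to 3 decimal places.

95.306

N=3 nodes, M=3 members, R=3 reactions → 2N=6, M+R=6
member 0 (0-1): L=5.2593, (cx,cy)=(0.7223,0.6915)
member 1 (0-2): L=8.0000, (cx,cy)=(1.0000,0.0000)
member 2 (1-2): L=5.5566, (cx,cy)=(0.7560,-0.6545)
solve A·x = −loads:
  F[0-1] = -1459.1261 N (compression)
  F[0-2] = -72.0543 N (compression)
  F[1-2] = +95.3058 N (tension)
  Rx@0 = +1126.0400 N
  Ry@0 = +1009.0408 N
  Ry@2 = -62.3808 N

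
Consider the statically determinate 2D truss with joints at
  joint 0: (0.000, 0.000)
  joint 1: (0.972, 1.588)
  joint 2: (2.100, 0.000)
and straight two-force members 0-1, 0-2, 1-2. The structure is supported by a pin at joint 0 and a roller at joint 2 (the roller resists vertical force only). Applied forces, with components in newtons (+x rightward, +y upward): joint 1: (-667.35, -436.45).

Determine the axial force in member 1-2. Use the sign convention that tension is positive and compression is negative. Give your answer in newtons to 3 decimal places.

N=3 nodes, M=3 members, R=3 reactions → 2N=6, M+R=6
member 0 (0-1): L=1.8619, (cx,cy)=(0.5221,0.8529)
member 1 (0-2): L=2.1000, (cx,cy)=(1.0000,0.0000)
member 2 (1-2): L=1.9479, (cx,cy)=(0.5791,-0.8153)
solve A·x = −loads:
  F[0-1] = -866.5391 N (compression)
  F[0-2] = -214.9662 N (compression)
  F[1-2] = +371.2078 N (tension)
  Rx@0 = +667.3500 N
  Ry@0 = +739.0797 N
  Ry@2 = -302.6297 N

371.208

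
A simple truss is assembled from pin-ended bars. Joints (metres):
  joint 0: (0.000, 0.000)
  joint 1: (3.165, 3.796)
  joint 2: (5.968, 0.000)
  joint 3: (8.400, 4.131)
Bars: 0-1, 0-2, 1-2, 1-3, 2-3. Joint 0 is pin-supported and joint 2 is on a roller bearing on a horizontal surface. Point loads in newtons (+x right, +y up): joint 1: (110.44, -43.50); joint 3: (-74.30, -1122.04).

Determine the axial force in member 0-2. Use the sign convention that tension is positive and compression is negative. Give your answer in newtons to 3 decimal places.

N=4 nodes, M=5 members, R=3 reactions → 2N=8, M+R=8
member 0 (0-1): L=4.9424, (cx,cy)=(0.6404,0.7681)
member 1 (0-2): L=5.9680, (cx,cy)=(1.0000,0.0000)
member 2 (1-2): L=4.7187, (cx,cy)=(0.5940,-0.8045)
member 3 (1-3): L=5.2457, (cx,cy)=(0.9980,0.0639)
member 4 (2-3): L=4.7937, (cx,cy)=(0.5073,0.8618)
solve A·x = −loads:
  F[0-1] = +593.2184 N (tension)
  F[0-2] = -343.7472 N (compression)
  F[1-2] = -571.9899 N (compression)
  F[1-3] = +610.4643 N (tension)
  F[2-3] = -1347.2850 N (compression)
  Rx@0 = -36.1400 N
  Ry@0 = -455.6246 N
  Ry@2 = +1621.1646 N

-343.747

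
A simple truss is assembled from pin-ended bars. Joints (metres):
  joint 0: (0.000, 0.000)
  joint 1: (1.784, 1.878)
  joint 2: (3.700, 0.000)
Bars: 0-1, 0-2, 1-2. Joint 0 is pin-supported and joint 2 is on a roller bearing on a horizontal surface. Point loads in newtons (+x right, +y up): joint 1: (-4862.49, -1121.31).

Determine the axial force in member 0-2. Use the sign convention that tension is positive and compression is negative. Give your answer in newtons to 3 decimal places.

N=3 nodes, M=3 members, R=3 reactions → 2N=6, M+R=6
member 0 (0-1): L=2.5903, (cx,cy)=(0.6887,0.7250)
member 1 (0-2): L=3.7000, (cx,cy)=(1.0000,0.0000)
member 2 (1-2): L=2.6829, (cx,cy)=(0.7142,-0.7000)
solve A·x = −loads:
  F[0-1] = -4204.9935 N (compression)
  F[0-2] = -1966.3883 N (compression)
  F[1-2] = +2753.4544 N (tension)
  Rx@0 = +4862.4900 N
  Ry@0 = +3048.6990 N
  Ry@2 = -1927.3890 N

-1966.388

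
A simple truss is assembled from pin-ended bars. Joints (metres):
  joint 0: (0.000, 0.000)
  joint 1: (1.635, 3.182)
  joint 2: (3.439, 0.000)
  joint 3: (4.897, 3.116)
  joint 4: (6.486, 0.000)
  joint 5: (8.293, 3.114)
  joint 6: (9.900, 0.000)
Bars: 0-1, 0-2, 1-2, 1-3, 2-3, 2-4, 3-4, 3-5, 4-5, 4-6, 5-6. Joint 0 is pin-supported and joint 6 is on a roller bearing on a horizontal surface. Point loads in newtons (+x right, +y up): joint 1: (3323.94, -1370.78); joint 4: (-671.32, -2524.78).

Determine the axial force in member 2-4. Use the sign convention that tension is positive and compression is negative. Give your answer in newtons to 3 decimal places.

N=7 nodes, M=11 members, R=3 reactions → 2N=14, M+R=14
member 0 (0-1): L=3.5775, (cx,cy)=(0.4570,0.8895)
member 1 (0-2): L=3.4390, (cx,cy)=(1.0000,0.0000)
member 2 (1-2): L=3.6578, (cx,cy)=(0.4932,-0.8699)
member 3 (1-3): L=3.2627, (cx,cy)=(0.9998,-0.0202)
member 4 (2-3): L=3.4402, (cx,cy)=(0.4238,0.9058)
member 5 (2-4): L=3.0470, (cx,cy)=(1.0000,0.0000)
member 6 (3-4): L=3.4978, (cx,cy)=(0.4543,-0.8909)
member 7 (3-5): L=3.3960, (cx,cy)=(1.0000,-0.0006)
member 8 (4-5): L=3.6003, (cx,cy)=(0.5019,0.8649)
member 9 (4-6): L=3.4140, (cx,cy)=(1.0000,0.0000)
member 10 (5-6): L=3.5042, (cx,cy)=(0.4586,-0.8886)
solve A·x = −loads:
  F[0-1] = -1064.3602 N (compression)
  F[0-2] = +3139.0602 N (tension)
  F[1-2] = -403.4992 N (compression)
  F[1-3] = -3612.1168 N (compression)
  F[2-3] = +387.5368 N (tension)
  F[2-4] = +2775.8164 N (tension)
  F[3-4] = -473.9024 N (compression)
  F[3-5] = -3231.8479 N (compression)
  F[4-5] = +3407.1827 N (tension)
  F[4-6] = +1521.7790 N (tension)
  F[5-6] = -3318.3721 N (compression)
  Rx@0 = -2652.6200 N
  Ry@0 = +946.6988 N
  Ry@6 = +2948.8612 N

2775.816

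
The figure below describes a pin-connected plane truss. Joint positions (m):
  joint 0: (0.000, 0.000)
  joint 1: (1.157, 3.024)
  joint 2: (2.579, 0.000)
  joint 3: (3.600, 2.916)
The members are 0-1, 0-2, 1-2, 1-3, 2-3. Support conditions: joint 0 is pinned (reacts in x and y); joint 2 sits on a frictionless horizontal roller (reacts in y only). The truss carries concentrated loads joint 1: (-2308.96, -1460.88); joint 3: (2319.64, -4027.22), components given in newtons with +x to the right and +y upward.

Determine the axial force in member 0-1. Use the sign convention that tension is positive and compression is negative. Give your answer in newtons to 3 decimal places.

N=4 nodes, M=5 members, R=3 reactions → 2N=8, M+R=8
member 0 (0-1): L=3.2378, (cx,cy)=(0.3573,0.9340)
member 1 (0-2): L=2.5790, (cx,cy)=(1.0000,0.0000)
member 2 (1-2): L=3.3417, (cx,cy)=(0.4255,-0.9049)
member 3 (1-3): L=2.4454, (cx,cy)=(0.9990,-0.0442)
member 4 (2-3): L=3.0896, (cx,cy)=(0.3305,0.9438)
solve A·x = −loads:
  F[0-1] = +754.0097 N (tension)
  F[0-2] = -258.7605 N (compression)
  F[1-2] = -2571.9636 N (compression)
  F[1-3] = +3676.4550 N (tension)
  F[2-3] = -4094.9104 N (compression)
  Rx@0 = -10.6800 N
  Ry@0 = -704.2247 N
  Ry@2 = +6192.3247 N

754.010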